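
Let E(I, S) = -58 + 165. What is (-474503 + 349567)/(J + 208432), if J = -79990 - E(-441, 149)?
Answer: -124936/128335 ≈ -0.97351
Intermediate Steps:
E(I, S) = 107
J = -80097 (J = -79990 - 1*107 = -79990 - 107 = -80097)
(-474503 + 349567)/(J + 208432) = (-474503 + 349567)/(-80097 + 208432) = -124936/128335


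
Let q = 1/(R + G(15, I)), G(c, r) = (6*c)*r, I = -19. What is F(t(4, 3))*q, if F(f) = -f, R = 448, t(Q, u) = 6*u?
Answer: 9/631 ≈ 0.014263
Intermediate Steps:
G(c, r) = 6*c*r
q = -1/1262 (q = 1/(448 + 6*15*(-19)) = 1/(448 - 1710) = 1/(-1262) = -1/1262 ≈ -0.00079239)
F(t(4, 3))*q = -6*3*(-1/1262) = -1*18*(-1/1262) = -18*(-1/1262) = 9/631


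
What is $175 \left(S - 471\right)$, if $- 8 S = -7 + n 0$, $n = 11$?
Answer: $- \frac{658175}{8} \approx -82272.0$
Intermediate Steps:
$S = \frac{7}{8}$ ($S = - \frac{-7 + 11 \cdot 0}{8} = - \frac{-7 + 0}{8} = \left(- \frac{1}{8}\right) \left(-7\right) = \frac{7}{8} \approx 0.875$)
$175 \left(S - 471\right) = 175 \left(\frac{7}{8} - 471\right) = 175 \left(- \frac{3761}{8}\right) = - \frac{658175}{8}$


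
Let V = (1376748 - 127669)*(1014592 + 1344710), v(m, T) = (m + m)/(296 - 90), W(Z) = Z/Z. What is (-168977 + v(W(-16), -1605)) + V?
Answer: 303536304629744/103 ≈ 2.9470e+12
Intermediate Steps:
W(Z) = 1
v(m, T) = m/103 (v(m, T) = (2*m)/206 = (2*m)*(1/206) = m/103)
V = 2946954582858 (V = 1249079*2359302 = 2946954582858)
(-168977 + v(W(-16), -1605)) + V = (-168977 + (1/103)*1) + 2946954582858 = (-168977 + 1/103) + 2946954582858 = -17404630/103 + 2946954582858 = 303536304629744/103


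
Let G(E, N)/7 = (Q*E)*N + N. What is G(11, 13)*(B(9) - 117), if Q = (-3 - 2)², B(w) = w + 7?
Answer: -2536716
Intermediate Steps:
B(w) = 7 + w
Q = 25 (Q = (-5)² = 25)
G(E, N) = 7*N + 175*E*N (G(E, N) = 7*((25*E)*N + N) = 7*(25*E*N + N) = 7*(N + 25*E*N) = 7*N + 175*E*N)
G(11, 13)*(B(9) - 117) = (7*13*(1 + 25*11))*((7 + 9) - 117) = (7*13*(1 + 275))*(16 - 117) = (7*13*276)*(-101) = 25116*(-101) = -2536716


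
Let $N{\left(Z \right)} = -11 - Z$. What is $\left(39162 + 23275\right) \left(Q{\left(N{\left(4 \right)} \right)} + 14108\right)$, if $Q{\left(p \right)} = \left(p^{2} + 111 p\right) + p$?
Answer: $790015361$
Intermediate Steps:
$Q{\left(p \right)} = p^{2} + 112 p$
$\left(39162 + 23275\right) \left(Q{\left(N{\left(4 \right)} \right)} + 14108\right) = \left(39162 + 23275\right) \left(\left(-11 - 4\right) \left(112 - 15\right) + 14108\right) = 62437 \left(\left(-11 - 4\right) \left(112 - 15\right) + 14108\right) = 62437 \left(- 15 \left(112 - 15\right) + 14108\right) = 62437 \left(\left(-15\right) 97 + 14108\right) = 62437 \left(-1455 + 14108\right) = 62437 \cdot 12653 = 790015361$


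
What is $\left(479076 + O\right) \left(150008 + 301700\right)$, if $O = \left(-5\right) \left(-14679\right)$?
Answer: $249555570468$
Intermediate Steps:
$O = 73395$
$\left(479076 + O\right) \left(150008 + 301700\right) = \left(479076 + 73395\right) \left(150008 + 301700\right) = 552471 \cdot 451708 = 249555570468$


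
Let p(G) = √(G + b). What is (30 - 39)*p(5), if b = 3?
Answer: -18*√2 ≈ -25.456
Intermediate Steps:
p(G) = √(3 + G) (p(G) = √(G + 3) = √(3 + G))
(30 - 39)*p(5) = (30 - 39)*√(3 + 5) = -18*√2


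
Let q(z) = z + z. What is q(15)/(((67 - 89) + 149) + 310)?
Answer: 30/437 ≈ 0.068650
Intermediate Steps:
q(z) = 2*z
q(15)/(((67 - 89) + 149) + 310) = (2*15)/(((67 - 89) + 149) + 310) = 30/((-22 + 149) + 310) = 30/(127 + 310) = 30/437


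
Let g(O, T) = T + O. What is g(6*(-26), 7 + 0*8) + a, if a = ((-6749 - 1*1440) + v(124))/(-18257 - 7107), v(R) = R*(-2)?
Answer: -3770799/25364 ≈ -148.67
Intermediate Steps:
v(R) = -2*R
g(O, T) = O + T
a = 8437/25364 (a = ((-6749 - 1*1440) - 2*124)/(-18257 - 7107) = ((-6749 - 1440) - 248)/(-25364) = (-8189 - 248)*(-1/25364) = -8437*(-1/25364) = 8437/25364 ≈ 0.33264)
g(6*(-26), 7 + 0*8) + a = (6*(-26) + (7 + 0*8)) + 8437/25364 = (-156 + (7 + 0)) + 8437/25364 = (-156 + 7) + 8437/25364 = -149 + 8437/25364 = -3770799/25364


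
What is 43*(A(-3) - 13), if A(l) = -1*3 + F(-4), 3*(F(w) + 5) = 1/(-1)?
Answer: -2752/3 ≈ -917.33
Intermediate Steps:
F(w) = -16/3 (F(w) = -5 + (1/(-1))/3 = -5 + (1*(-1))/3 = -5 + (1/3)*(-1) = -5 - 1/3 = -16/3)
A(l) = -25/3 (A(l) = -1*3 - 16/3 = -3 - 16/3 = -25/3)
43*(A(-3) - 13) = 43*(-25/3 - 13) = 43*(-64/3) = -2752/3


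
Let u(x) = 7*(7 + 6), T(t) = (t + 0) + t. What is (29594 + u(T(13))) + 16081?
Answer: 45766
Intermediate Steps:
T(t) = 2*t (T(t) = t + t = 2*t)
u(x) = 91 (u(x) = 7*13 = 91)
(29594 + u(T(13))) + 16081 = (29594 + 91) + 16081 = 29685 + 16081 = 45766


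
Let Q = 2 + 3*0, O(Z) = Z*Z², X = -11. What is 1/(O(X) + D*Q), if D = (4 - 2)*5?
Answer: -1/1311 ≈ -0.00076278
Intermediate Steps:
O(Z) = Z³
Q = 2 (Q = 2 + 0 = 2)
D = 10 (D = 2*5 = 10)
1/(O(X) + D*Q) = 1/((-11)³ + 10*2) = 1/(-1331 + 20) = 1/(-1311) = -1/1311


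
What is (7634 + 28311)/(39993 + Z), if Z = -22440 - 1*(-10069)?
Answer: 5135/3946 ≈ 1.3013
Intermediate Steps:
Z = -12371 (Z = -22440 + 10069 = -12371)
(7634 + 28311)/(39993 + Z) = (7634 + 28311)/(39993 - 12371) = 35945/27622 = 35945*(1/27622) = 5135/3946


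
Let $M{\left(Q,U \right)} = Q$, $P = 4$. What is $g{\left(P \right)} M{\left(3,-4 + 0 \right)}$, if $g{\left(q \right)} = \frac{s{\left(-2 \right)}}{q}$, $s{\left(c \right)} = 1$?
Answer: $\frac{3}{4} \approx 0.75$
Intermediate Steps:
$g{\left(q \right)} = \frac{1}{q}$ ($g{\left(q \right)} = 1 \frac{1}{q} = \frac{1}{q}$)
$g{\left(P \right)} M{\left(3,-4 + 0 \right)} = \frac{1}{4} \cdot 3 = \frac{3}{4}$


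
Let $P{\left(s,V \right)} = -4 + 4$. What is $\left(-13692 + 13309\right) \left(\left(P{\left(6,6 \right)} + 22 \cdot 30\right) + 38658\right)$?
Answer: $-15058794$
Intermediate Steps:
$P{\left(s,V \right)} = 0$
$\left(-13692 + 13309\right) \left(\left(P{\left(6,6 \right)} + 22 \cdot 30\right) + 38658\right) = \left(-13692 + 13309\right) \left(\left(0 + 22 \cdot 30\right) + 38658\right) = - 383 \left(\left(0 + 660\right) + 38658\right) = - 383 \left(660 + 38658\right) = \left(-383\right) 39318 = -15058794$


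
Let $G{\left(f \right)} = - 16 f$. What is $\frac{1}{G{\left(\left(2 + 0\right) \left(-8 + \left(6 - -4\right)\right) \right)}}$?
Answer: $- \frac{1}{64} \approx -0.015625$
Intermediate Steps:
$\frac{1}{G{\left(\left(2 + 0\right) \left(-8 + \left(6 - -4\right)\right) \right)}} = \frac{1}{\left(-16\right) \left(2 + 0\right) \left(-8 + \left(6 - -4\right)\right)} = \frac{1}{\left(-16\right) 2 \left(-8 + \left(6 + 4\right)\right)} = \frac{1}{\left(-16\right) 2 \left(-8 + 10\right)} = \frac{1}{\left(-16\right) 2 \cdot 2} = \frac{1}{\left(-16\right) 4} = \frac{1}{-64} = - \frac{1}{64}$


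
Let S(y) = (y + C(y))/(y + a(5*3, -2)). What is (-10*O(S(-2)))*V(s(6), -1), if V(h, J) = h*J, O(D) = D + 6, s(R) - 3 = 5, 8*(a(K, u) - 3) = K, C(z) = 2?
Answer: 480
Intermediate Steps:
a(K, u) = 3 + K/8
s(R) = 8 (s(R) = 3 + 5 = 8)
S(y) = (2 + y)/(39/8 + y) (S(y) = (y + 2)/(y + (3 + (5*3)/8)) = (2 + y)/(y + (3 + (⅛)*15)) = (2 + y)/(y + (3 + 15/8)) = (2 + y)/(y + 39/8) = (2 + y)/(39/8 + y))
O(D) = 6 + D
V(h, J) = J*h
(-10*O(S(-2)))*V(s(6), -1) = (-10*(6 + 8*(2 - 2)/(39 + 8*(-2))))*(-1*8) = -10*(6 + 8*0/(39 - 16))*(-8) = -10*(6 + 8*0/23)*(-8) = -10*(6 + 8*(1/23)*0)*(-8) = -10*(6 + 0)*(-8) = -10*6*(-8) = -60*(-8) = 480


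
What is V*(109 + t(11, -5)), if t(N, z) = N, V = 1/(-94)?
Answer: -60/47 ≈ -1.2766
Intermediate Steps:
V = -1/94 ≈ -0.010638
V*(109 + t(11, -5)) = -(109 + 11)/94 = -1/94*120 = -60/47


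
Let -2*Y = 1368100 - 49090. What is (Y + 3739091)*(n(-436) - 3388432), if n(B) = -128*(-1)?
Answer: -10434573562144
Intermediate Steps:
n(B) = 128
Y = -659505 (Y = -(1368100 - 49090)/2 = -½*1319010 = -659505)
(Y + 3739091)*(n(-436) - 3388432) = (-659505 + 3739091)*(128 - 3388432) = 3079586*(-3388304) = -10434573562144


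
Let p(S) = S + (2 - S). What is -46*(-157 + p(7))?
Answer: 7130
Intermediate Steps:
p(S) = 2
-46*(-157 + p(7)) = -46*(-157 + 2) = -46*(-155) = 7130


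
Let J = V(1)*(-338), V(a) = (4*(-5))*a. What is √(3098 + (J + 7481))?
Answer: √17339 ≈ 131.68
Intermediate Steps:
V(a) = -20*a
J = 6760 (J = -20*1*(-338) = -20*(-338) = 6760)
√(3098 + (J + 7481)) = √(3098 + (6760 + 7481)) = √(3098 + 14241) = √17339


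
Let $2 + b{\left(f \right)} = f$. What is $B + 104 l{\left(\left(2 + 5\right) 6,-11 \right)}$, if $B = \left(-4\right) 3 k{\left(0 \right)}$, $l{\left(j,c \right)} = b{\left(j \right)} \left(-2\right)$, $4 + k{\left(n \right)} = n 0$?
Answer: $-8272$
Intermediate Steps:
$k{\left(n \right)} = -4$ ($k{\left(n \right)} = -4 + n 0 = -4 + 0 = -4$)
$b{\left(f \right)} = -2 + f$
$l{\left(j,c \right)} = 4 - 2 j$ ($l{\left(j,c \right)} = \left(-2 + j\right) \left(-2\right) = 4 - 2 j$)
$B = 48$ ($B = \left(-4\right) 3 \left(-4\right) = \left(-12\right) \left(-4\right) = 48$)
$B + 104 l{\left(\left(2 + 5\right) 6,-11 \right)} = 48 + 104 \left(4 - 2 \left(2 + 5\right) 6\right) = 48 + 104 \left(4 - 2 \cdot 7 \cdot 6\right) = 48 + 104 \left(4 - 84\right) = 48 + 104 \left(-80\right) = 48 - 8320 = -8272$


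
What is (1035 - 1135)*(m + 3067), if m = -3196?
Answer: 12900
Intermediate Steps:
(1035 - 1135)*(m + 3067) = (1035 - 1135)*(-3196 + 3067) = -100*(-129) = 12900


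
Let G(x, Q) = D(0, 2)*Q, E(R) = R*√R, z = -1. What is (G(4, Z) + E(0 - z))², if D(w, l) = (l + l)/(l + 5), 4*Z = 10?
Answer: 289/49 ≈ 5.8980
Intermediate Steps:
Z = 5/2 (Z = (¼)*10 = 5/2 ≈ 2.5000)
D(w, l) = 2*l/(5 + l) (D(w, l) = (2*l)/(5 + l) = 2*l/(5 + l))
E(R) = R^(3/2)
G(x, Q) = 4*Q/7 (G(x, Q) = (2*2/(5 + 2))*Q = (2*2/7)*Q = (2*2*(⅐))*Q = 4*Q/7)
(G(4, Z) + E(0 - z))² = ((4/7)*(5/2) + (0 - 1*(-1))^(3/2))² = (10/7 + (0 + 1)^(3/2))² = (10/7 + 1^(3/2))² = (10/7 + 1)² = (17/7)² = 289/49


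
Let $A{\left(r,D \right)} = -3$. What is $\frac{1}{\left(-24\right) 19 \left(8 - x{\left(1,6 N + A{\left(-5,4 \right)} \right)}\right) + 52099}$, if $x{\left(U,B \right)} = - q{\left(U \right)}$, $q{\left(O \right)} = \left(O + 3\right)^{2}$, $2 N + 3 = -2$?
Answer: $\frac{1}{41155} \approx 2.4298 \cdot 10^{-5}$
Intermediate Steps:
$N = - \frac{5}{2}$ ($N = - \frac{3}{2} + \frac{1}{2} \left(-2\right) = - \frac{3}{2} - 1 = - \frac{5}{2} \approx -2.5$)
$q{\left(O \right)} = \left(3 + O\right)^{2}$
$x{\left(U,B \right)} = - \left(3 + U\right)^{2}$
$\frac{1}{\left(-24\right) 19 \left(8 - x{\left(1,6 N + A{\left(-5,4 \right)} \right)}\right) + 52099} = \frac{1}{\left(-24\right) 19 \left(8 - - \left(3 + 1\right)^{2}\right) + 52099} = \frac{1}{- 456 \left(8 - - 4^{2}\right) + 52099} = \frac{1}{- 456 \left(8 - \left(-1\right) 16\right) + 52099} = \frac{1}{- 456 \left(8 - -16\right) + 52099} = \frac{1}{- 456 \left(8 + 16\right) + 52099} = \frac{1}{\left(-456\right) 24 + 52099} = \frac{1}{-10944 + 52099} = \frac{1}{41155}$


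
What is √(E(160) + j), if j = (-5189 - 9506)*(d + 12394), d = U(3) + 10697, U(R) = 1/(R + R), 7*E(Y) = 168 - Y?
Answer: I*√598568758494/42 ≈ 18421.0*I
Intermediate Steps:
E(Y) = 24 - Y/7 (E(Y) = (168 - Y)/7 = 24 - Y/7)
U(R) = 1/(2*R)
d = 64183/6 (d = (½)/3 + 10697 = (½)*(⅓) + 10697 = ⅙ + 10697 = 64183/6 ≈ 10697.)
j = -2035948165/6 (j = (-5189 - 9506)*(64183/6 + 12394) = -14695*138547/6 = -2035948165/6 ≈ -3.3932e+8)
√(E(160) + j) = √((24 - ⅐*160) - 2035948165/6) = √((24 - 160/7) - 2035948165/6) = √(8/7 - 2035948165/6) = √(-14251637107/42) = I*√598568758494/42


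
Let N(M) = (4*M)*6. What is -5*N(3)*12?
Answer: -4320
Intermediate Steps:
N(M) = 24*M
-5*N(3)*12 = -120*3*12 = -5*72*12 = -360*12 = -4320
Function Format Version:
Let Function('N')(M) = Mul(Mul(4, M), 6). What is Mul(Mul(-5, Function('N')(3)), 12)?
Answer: -4320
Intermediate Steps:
Function('N')(M) = Mul(24, M)
Mul(Mul(-5, Function('N')(3)), 12) = Mul(Mul(-5, Mul(24, 3)), 12) = Mul(Mul(-5, 72), 12) = Mul(-360, 12) = -4320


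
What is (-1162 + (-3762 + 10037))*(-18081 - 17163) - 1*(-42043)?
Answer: -180160529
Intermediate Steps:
(-1162 + (-3762 + 10037))*(-18081 - 17163) - 1*(-42043) = (-1162 + 6275)*(-35244) + 42043 = 5113*(-35244) + 42043 = -180202572 + 42043 = -180160529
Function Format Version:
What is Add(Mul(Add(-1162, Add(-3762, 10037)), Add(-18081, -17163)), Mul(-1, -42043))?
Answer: -180160529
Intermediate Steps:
Add(Mul(Add(-1162, Add(-3762, 10037)), Add(-18081, -17163)), Mul(-1, -42043)) = Add(Mul(Add(-1162, 6275), -35244), 42043) = Add(Mul(5113, -35244), 42043) = Add(-180202572, 42043) = -180160529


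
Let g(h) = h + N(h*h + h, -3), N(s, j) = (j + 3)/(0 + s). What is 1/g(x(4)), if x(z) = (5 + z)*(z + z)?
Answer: 1/72 ≈ 0.013889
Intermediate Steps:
N(s, j) = (3 + j)/s
x(z) = 2*z*(5 + z) (x(z) = (5 + z)*(2*z) = 2*z*(5 + z))
g(h) = h (g(h) = h + (3 - 3)/(h*h + h) = h + 0/(h**2 + h) = h + 0/(h + h**2) = h + 0 = h)
1/g(x(4)) = 1/(2*4*(5 + 4)) = 1/(2*4*9) = 1/72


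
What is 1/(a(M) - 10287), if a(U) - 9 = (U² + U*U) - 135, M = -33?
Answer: -1/8235 ≈ -0.00012143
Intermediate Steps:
a(U) = -126 + 2*U² (a(U) = 9 + ((U² + U*U) - 135) = 9 + ((U² + U²) - 135) = 9 + (2*U² - 135) = 9 + (-135 + 2*U²) = -126 + 2*U²)
1/(a(M) - 10287) = 1/((-126 + 2*(-33)²) - 10287) = 1/((-126 + 2*1089) - 10287) = 1/((-126 + 2178) - 10287) = 1/(2052 - 10287) = 1/(-8235) = -1/8235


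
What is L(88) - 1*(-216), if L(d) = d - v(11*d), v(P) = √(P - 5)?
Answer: 304 - 3*√107 ≈ 272.97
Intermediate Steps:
v(P) = √(-5 + P)
L(d) = d - √(-5 + 11*d)
L(88) - 1*(-216) = (88 - √(-5 + 11*88)) - 1*(-216) = (88 - √(-5 + 968)) + 216 = (88 - √963) + 216 = (88 - 3*√107) + 216 = 304 - 3*√107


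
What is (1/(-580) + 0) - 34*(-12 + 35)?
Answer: -453561/580 ≈ -782.00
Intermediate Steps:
(1/(-580) + 0) - 34*(-12 + 35) = (-1/580 + 0) - 34*23 = -1/580 - 1*782 = -1/580 - 782 = -453561/580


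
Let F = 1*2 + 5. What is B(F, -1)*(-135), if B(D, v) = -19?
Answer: 2565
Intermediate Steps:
F = 7 (F = 2 + 5 = 7)
B(F, -1)*(-135) = -19*(-135) = 2565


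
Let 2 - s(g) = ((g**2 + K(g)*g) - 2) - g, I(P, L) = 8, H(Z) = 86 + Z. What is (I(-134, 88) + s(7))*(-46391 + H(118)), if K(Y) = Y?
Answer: 3648773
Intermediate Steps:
s(g) = 4 + g - 2*g**2 (s(g) = 2 - (((g**2 + g*g) - 2) - g) = 2 - (((g**2 + g**2) - 2) - g) = 2 - ((2*g**2 - 2) - g) = 2 - ((-2 + 2*g**2) - g) = 2 - (-2 - g + 2*g**2) = 2 + (2 + g - 2*g**2) = 4 + g - 2*g**2)
(I(-134, 88) + s(7))*(-46391 + H(118)) = (8 + (4 + 7 - 2*7**2))*(-46391 + (86 + 118)) = (8 + (4 + 7 - 2*49))*(-46391 + 204) = (8 + (4 + 7 - 98))*(-46187) = (8 - 87)*(-46187) = -79*(-46187) = 3648773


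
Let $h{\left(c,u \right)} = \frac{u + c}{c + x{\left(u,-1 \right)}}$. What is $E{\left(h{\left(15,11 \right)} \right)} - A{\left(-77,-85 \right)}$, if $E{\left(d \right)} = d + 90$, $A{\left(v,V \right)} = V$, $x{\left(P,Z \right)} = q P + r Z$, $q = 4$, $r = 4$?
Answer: $\frac{9651}{55} \approx 175.47$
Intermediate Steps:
$x{\left(P,Z \right)} = 4 P + 4 Z$
$h{\left(c,u \right)} = \frac{c + u}{-4 + c + 4 u}$ ($h{\left(c,u \right)} = \frac{u + c}{c + \left(4 u + 4 \left(-1\right)\right)} = \frac{c + u}{c + \left(4 u - 4\right)} = \frac{c + u}{c + \left(-4 + 4 u\right)} = \frac{c + u}{-4 + c + 4 u}$)
$E{\left(d \right)} = 90 + d$
$E{\left(h{\left(15,11 \right)} \right)} - A{\left(-77,-85 \right)} = \left(90 + \frac{15 + 11}{-4 + 15 + 4 \cdot 11}\right) - -85 = \left(90 + \frac{1}{-4 + 15 + 44} \cdot 26\right) + 85 = \left(90 + \frac{1}{55} \cdot 26\right) + 85 = \left(90 + \frac{26}{55}\right) + 85 = \frac{4976}{55} + 85 = \frac{9651}{55}$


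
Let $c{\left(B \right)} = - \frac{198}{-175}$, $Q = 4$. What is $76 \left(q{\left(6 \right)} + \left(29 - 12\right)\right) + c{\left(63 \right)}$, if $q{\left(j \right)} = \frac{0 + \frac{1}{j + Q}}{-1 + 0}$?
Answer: $\frac{224968}{175} \approx 1285.5$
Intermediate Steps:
$q{\left(j \right)} = - \frac{1}{4 + j}$ ($q{\left(j \right)} = \frac{0 + \frac{1}{j + 4}}{-1 + 0} = \frac{0 + \frac{1}{4 + j}}{-1} = \frac{1}{4 + j} \left(-1\right) = - \frac{1}{4 + j}$)
$c{\left(B \right)} = \frac{198}{175}$ ($c{\left(B \right)} = \left(-198\right) \left(- \frac{1}{175}\right) = \frac{198}{175}$)
$76 \left(q{\left(6 \right)} + \left(29 - 12\right)\right) + c{\left(63 \right)} = 76 \left(- \frac{1}{4 + 6} + \left(29 - 12\right)\right) + \frac{198}{175} = 76 \left(- \frac{1}{10} + 17\right) + \frac{198}{175} = 76 \cdot \frac{169}{10} + \frac{198}{175} = \frac{6422}{5} + \frac{198}{175} = \frac{224968}{175}$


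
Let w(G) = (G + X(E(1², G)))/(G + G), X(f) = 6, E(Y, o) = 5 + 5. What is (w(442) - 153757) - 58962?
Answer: -47010787/221 ≈ -2.1272e+5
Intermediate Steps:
E(Y, o) = 10
w(G) = (6 + G)/(2*G) (w(G) = (G + 6)/(G + G) = (6 + G)/((2*G)) = (6 + G)*(1/(2*G)) = (6 + G)/(2*G))
(w(442) - 153757) - 58962 = ((½)*(6 + 442)/442 - 153757) - 58962 = ((½)*(1/442)*448 - 153757) - 58962 = (112/221 - 153757) - 58962 = -33980185/221 - 58962 = -47010787/221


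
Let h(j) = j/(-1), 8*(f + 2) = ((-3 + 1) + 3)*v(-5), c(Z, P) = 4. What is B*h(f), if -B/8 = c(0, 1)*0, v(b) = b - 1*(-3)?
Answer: 0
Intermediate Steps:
v(b) = 3 + b (v(b) = b + 3 = 3 + b)
f = -9/4 (f = -2 + (((-3 + 1) + 3)*(3 - 5))/8 = -2 + ((-2 + 3)*(-2))/8 = -2 + (1*(-2))/8 = -2 + (1/8)*(-2) = -2 - 1/4 = -9/4 ≈ -2.2500)
h(j) = -j (h(j) = j*(-1) = -j)
B = 0 (B = -32*0 = -8*0 = 0)
B*h(f) = 0*(-1*(-9/4)) = 0*(9/4) = 0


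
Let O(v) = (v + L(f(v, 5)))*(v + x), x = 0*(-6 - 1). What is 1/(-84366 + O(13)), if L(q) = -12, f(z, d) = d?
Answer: -1/84353 ≈ -1.1855e-5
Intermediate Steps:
x = 0 (x = 0*(-7) = 0)
O(v) = v*(-12 + v) (O(v) = (v - 12)*(v + 0) = (-12 + v)*v = v*(-12 + v))
1/(-84366 + O(13)) = 1/(-84366 + 13*(-12 + 13)) = 1/(-84366 + 13*1) = 1/(-84366 + 13) = 1/(-84353) = -1/84353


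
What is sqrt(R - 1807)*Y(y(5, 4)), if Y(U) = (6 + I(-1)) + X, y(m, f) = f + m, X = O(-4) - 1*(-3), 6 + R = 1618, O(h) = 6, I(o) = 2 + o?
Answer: 16*I*sqrt(195) ≈ 223.43*I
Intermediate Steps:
R = 1612 (R = -6 + 1618 = 1612)
X = 9 (X = 6 - 1*(-3) = 6 + 3 = 9)
Y(U) = 16 (Y(U) = (6 + (2 - 1)) + 9 = (6 + 1) + 9 = 7 + 9 = 16)
sqrt(R - 1807)*Y(y(5, 4)) = sqrt(1612 - 1807)*16 = sqrt(-195)*16 = (I*sqrt(195))*16 = 16*I*sqrt(195)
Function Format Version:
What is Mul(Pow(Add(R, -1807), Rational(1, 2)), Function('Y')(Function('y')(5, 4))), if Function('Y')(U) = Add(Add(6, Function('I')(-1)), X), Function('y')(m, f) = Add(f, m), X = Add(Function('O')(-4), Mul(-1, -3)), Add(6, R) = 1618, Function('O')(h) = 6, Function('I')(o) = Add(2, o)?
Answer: Mul(16, I, Pow(195, Rational(1, 2))) ≈ Mul(223.43, I)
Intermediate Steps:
R = 1612 (R = Add(-6, 1618) = 1612)
X = 9 (X = Add(6, Mul(-1, -3)) = Add(6, 3) = 9)
Function('Y')(U) = 16 (Function('Y')(U) = Add(Add(6, Add(2, -1)), 9) = Add(Add(6, 1), 9) = Add(7, 9) = 16)
Mul(Pow(Add(R, -1807), Rational(1, 2)), Function('Y')(Function('y')(5, 4))) = Mul(Pow(Add(1612, -1807), Rational(1, 2)), 16) = Mul(Pow(-195, Rational(1, 2)), 16) = Mul(Mul(I, Pow(195, Rational(1, 2))), 16) = Mul(16, I, Pow(195, Rational(1, 2)))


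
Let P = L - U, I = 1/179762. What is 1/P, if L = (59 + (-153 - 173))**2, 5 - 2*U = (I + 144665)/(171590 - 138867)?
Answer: 11764703852/838690566415329 ≈ 1.4027e-5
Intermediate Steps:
I = 1/179762 ≈ 5.5629e-6
U = 3406489899/11764703852 (U = 5/2 - (1/179762 + 144665)/(2*(171590 - 138867)) = 5/2 - 26005269731/(359524*32723) = 5/2 - 1/2*26005269731/5882351926 = 5/2 - 26005269731/11764703852 = 3406489899/11764703852 ≈ 0.28955)
L = 71289 (L = (59 - 326)**2 = (-267)**2 = 71289)
P = 838690566415329/11764703852 (P = 71289 - 1*3406489899/11764703852 = 71289 - 3406489899/11764703852 = 838690566415329/11764703852 ≈ 71289.)
1/P = 1/(838690566415329/11764703852) = 11764703852/838690566415329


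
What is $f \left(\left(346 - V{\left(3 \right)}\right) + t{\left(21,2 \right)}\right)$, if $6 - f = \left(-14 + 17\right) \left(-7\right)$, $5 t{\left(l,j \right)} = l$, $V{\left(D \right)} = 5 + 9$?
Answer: $\frac{45387}{5} \approx 9077.4$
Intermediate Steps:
$V{\left(D \right)} = 14$
$t{\left(l,j \right)} = \frac{l}{5}$
$f = 27$ ($f = 6 - \left(-14 + 17\right) \left(-7\right) = 6 - 3 \left(-7\right) = 6 - -21 = 6 + 21 = 27$)
$f \left(\left(346 - V{\left(3 \right)}\right) + t{\left(21,2 \right)}\right) = 27 \left(\left(346 - 14\right) + \frac{1}{5} \cdot 21\right) = 27 \left(\left(346 - 14\right) + \frac{21}{5}\right) = 27 \left(332 + \frac{21}{5}\right) = 27 \cdot \frac{1681}{5} = \frac{45387}{5}$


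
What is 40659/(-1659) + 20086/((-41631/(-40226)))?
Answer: 446248403165/23021943 ≈ 19384.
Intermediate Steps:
40659/(-1659) + 20086/((-41631/(-40226))) = 40659*(-1/1659) + 20086/((-41631*(-1/40226))) = -13553/553 + 20086/(41631/40226) = -13553/553 + 20086*(40226/41631) = -13553/553 + 807979436/41631 = 446248403165/23021943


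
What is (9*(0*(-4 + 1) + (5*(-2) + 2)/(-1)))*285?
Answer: 20520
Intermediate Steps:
(9*(0*(-4 + 1) + (5*(-2) + 2)/(-1)))*285 = (9*(0*(-3) + (-10 + 2)*(-1)))*285 = (9*(0 - 8*(-1)))*285 = (9*(0 + 8))*285 = (9*8)*285 = 72*285 = 20520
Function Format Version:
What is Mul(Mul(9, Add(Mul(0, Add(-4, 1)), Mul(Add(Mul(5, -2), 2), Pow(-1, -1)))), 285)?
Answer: 20520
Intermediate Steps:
Mul(Mul(9, Add(Mul(0, Add(-4, 1)), Mul(Add(Mul(5, -2), 2), Pow(-1, -1)))), 285) = Mul(Mul(9, Add(Mul(0, -3), Mul(Add(-10, 2), -1))), 285) = Mul(Mul(9, Add(0, Mul(-8, -1))), 285) = Mul(Mul(9, Add(0, 8)), 285) = Mul(Mul(9, 8), 285) = Mul(72, 285) = 20520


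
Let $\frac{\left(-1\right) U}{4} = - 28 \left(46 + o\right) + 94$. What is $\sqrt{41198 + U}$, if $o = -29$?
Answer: $\sqrt{42726} \approx 206.7$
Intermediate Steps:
$U = 1528$ ($U = - 4 \left(- 28 \left(46 - 29\right) + 94\right) = - 4 \left(\left(-28\right) 17 + 94\right) = - 4 \left(-476 + 94\right) = \left(-4\right) \left(-382\right) = 1528$)
$\sqrt{41198 + U} = \sqrt{41198 + 1528} = \sqrt{42726}$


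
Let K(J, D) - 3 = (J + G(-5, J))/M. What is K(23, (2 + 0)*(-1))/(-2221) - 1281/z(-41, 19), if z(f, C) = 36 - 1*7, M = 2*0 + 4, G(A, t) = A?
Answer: -5690637/128818 ≈ -44.176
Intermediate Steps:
M = 4 (M = 0 + 4 = 4)
z(f, C) = 29 (z(f, C) = 36 - 7 = 29)
K(J, D) = 7/4 + J/4 (K(J, D) = 3 + (J - 5)/4 = 3 + (-5 + J)*(¼) = 3 + (-5/4 + J/4) = 7/4 + J/4)
K(23, (2 + 0)*(-1))/(-2221) - 1281/z(-41, 19) = (7/4 + (¼)*23)/(-2221) - 1281/29 = (7/4 + 23/4)*(-1/2221) - 1281*1/29 = (15/2)*(-1/2221) - 1281/29 = -15/4442 - 1281/29 = -5690637/128818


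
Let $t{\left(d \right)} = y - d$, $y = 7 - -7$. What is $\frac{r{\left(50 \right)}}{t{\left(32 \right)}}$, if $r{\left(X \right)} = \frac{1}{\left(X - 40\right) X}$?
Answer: $- \frac{1}{9000} \approx -0.00011111$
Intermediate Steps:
$y = 14$ ($y = 7 + 7 = 14$)
$t{\left(d \right)} = 14 - d$
$r{\left(X \right)} = \frac{1}{X \left(-40 + X\right)}$ ($r{\left(X \right)} = \frac{1}{\left(-40 + X\right) X} = \frac{1}{X \left(-40 + X\right)}$)
$\frac{r{\left(50 \right)}}{t{\left(32 \right)}} = \frac{\frac{1}{50} \frac{1}{-40 + 50}}{14 - 32} = \frac{\frac{1}{50} \cdot \frac{1}{10}}{14 - 32} = \frac{\frac{1}{50} \cdot \frac{1}{10}}{-18} = \frac{1}{500} \left(- \frac{1}{18}\right) = - \frac{1}{9000}$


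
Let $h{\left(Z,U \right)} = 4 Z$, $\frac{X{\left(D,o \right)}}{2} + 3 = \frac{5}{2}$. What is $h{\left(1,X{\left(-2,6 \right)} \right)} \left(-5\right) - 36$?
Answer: $-56$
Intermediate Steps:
$X{\left(D,o \right)} = -1$ ($X{\left(D,o \right)} = -6 + 2 \cdot \frac{5}{2} = -6 + 5 = -1$)
$h{\left(1,X{\left(-2,6 \right)} \right)} \left(-5\right) - 36 = 4 \cdot 1 \left(-5\right) - 36 = 4 \left(-5\right) - 36 = -20 - 36 = -56$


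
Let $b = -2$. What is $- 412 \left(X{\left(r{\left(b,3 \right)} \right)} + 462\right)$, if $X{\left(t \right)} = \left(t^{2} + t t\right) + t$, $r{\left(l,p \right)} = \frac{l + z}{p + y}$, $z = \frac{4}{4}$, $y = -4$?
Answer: $-191580$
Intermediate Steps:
$z = 1$ ($z = 4 \cdot \frac{1}{4} = 1$)
$r{\left(l,p \right)} = \frac{1 + l}{-4 + p}$ ($r{\left(l,p \right)} = \frac{l + 1}{p - 4} = \frac{1 + l}{-4 + p}$)
$X{\left(t \right)} = t + 2 t^{2}$ ($X{\left(t \right)} = \left(t^{2} + t^{2}\right) + t = 2 t^{2} + t = t + 2 t^{2}$)
$- 412 \left(X{\left(r{\left(b,3 \right)} \right)} + 462\right) = - 412 \left(\frac{1 - 2}{-4 + 3} \left(1 + 2 \frac{1 - 2}{-4 + 3}\right) + 462\right) = - 412 \left(\frac{1}{-1} \left(-1\right) \left(1 + 2 \frac{1}{-1} \left(-1\right)\right) + 462\right) = - 412 \left(\left(-1\right) \left(-1\right) \left(1 + 2 \left(\left(-1\right) \left(-1\right)\right)\right) + 462\right) = - 412 \left(1 \left(1 + 2 \cdot 1\right) + 462\right) = - 412 \left(1 \left(1 + 2\right) + 462\right) = - 412 \left(1 \cdot 3 + 462\right) = - 412 \left(3 + 462\right) = \left(-412\right) 465 = -191580$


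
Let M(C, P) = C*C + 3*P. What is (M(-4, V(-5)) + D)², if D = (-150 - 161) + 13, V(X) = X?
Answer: 88209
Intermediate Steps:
M(C, P) = C² + 3*P
D = -298 (D = -311 + 13 = -298)
(M(-4, V(-5)) + D)² = (((-4)² + 3*(-5)) - 298)² = ((16 - 15) - 298)² = (1 - 298)² = (-297)² = 88209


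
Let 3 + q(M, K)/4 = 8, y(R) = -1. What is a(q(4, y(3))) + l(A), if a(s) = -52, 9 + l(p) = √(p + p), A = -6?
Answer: -61 + 2*I*√3 ≈ -61.0 + 3.4641*I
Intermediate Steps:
l(p) = -9 + √2*√p (l(p) = -9 + √(p + p) = -9 + √(2*p) = -9 + √2*√p)
q(M, K) = 20 (q(M, K) = -12 + 4*8 = -12 + 32 = 20)
a(q(4, y(3))) + l(A) = -52 + (-9 + √2*√(-6)) = -52 + (-9 + √2*(I*√6)) = -52 + (-9 + 2*I*√3) = -61 + 2*I*√3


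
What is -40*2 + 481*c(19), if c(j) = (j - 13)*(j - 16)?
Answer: 8578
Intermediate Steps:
c(j) = (-16 + j)*(-13 + j) (c(j) = (-13 + j)*(-16 + j) = (-16 + j)*(-13 + j))
-40*2 + 481*c(19) = -40*2 + 481*(208 + 19² - 29*19) = -80 + 481*(208 + 361 - 551) = -80 + 481*18 = -80 + 8658 = 8578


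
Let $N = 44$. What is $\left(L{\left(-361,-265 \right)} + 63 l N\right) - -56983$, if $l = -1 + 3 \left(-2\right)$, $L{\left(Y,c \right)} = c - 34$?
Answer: $37280$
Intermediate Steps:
$L{\left(Y,c \right)} = -34 + c$
$l = -7$ ($l = -1 - 6 = -7$)
$\left(L{\left(-361,-265 \right)} + 63 l N\right) - -56983 = \left(\left(-34 - 265\right) + 63 \left(-7\right) 44\right) - -56983 = \left(-299 - 19404\right) + 56983 = -19703 + 56983 = 37280$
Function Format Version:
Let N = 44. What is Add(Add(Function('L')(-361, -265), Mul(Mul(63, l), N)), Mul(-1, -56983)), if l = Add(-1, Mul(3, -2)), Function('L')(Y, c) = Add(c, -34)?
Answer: 37280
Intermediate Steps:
Function('L')(Y, c) = Add(-34, c)
l = -7 (l = Add(-1, -6) = -7)
Add(Add(Function('L')(-361, -265), Mul(Mul(63, l), N)), Mul(-1, -56983)) = Add(Add(Add(-34, -265), Mul(Mul(63, -7), 44)), Mul(-1, -56983)) = Add(Add(-299, Mul(-441, 44)), 56983) = Add(Add(-299, -19404), 56983) = Add(-19703, 56983) = 37280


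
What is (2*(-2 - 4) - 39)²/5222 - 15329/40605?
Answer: 25565567/212039310 ≈ 0.12057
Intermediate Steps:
(2*(-2 - 4) - 39)²/5222 - 15329/40605 = (2*(-6) - 39)²*(1/5222) - 15329*1/40605 = (-12 - 39)²*(1/5222) - 15329/40605 = (-51)²*(1/5222) - 15329/40605 = 2601*(1/5222) - 15329/40605 = 2601/5222 - 15329/40605 = 25565567/212039310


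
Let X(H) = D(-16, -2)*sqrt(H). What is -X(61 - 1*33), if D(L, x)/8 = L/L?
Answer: -16*sqrt(7) ≈ -42.332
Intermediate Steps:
D(L, x) = 8 (D(L, x) = 8*(L/L) = 8*1 = 8)
X(H) = 8*sqrt(H)
-X(61 - 1*33) = -8*sqrt(61 - 1*33) = -8*sqrt(61 - 33) = -8*sqrt(28) = -8*2*sqrt(7) = -16*sqrt(7)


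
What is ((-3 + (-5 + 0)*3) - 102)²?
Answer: 14400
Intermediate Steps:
((-3 + (-5 + 0)*3) - 102)² = ((-3 - 5*3) - 102)² = ((-3 - 15) - 102)² = (-18 - 102)² = (-120)² = 14400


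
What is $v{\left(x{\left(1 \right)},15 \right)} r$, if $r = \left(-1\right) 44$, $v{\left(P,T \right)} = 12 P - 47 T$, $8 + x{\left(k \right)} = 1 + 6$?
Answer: $31548$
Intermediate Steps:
$x{\left(k \right)} = -1$ ($x{\left(k \right)} = -8 + \left(1 + 6\right) = -8 + 7 = -1$)
$v{\left(P,T \right)} = - 47 T + 12 P$
$r = -44$
$v{\left(x{\left(1 \right)},15 \right)} r = \left(\left(-47\right) 15 + 12 \left(-1\right)\right) \left(-44\right) = \left(-705 - 12\right) \left(-44\right) = \left(-717\right) \left(-44\right) = 31548$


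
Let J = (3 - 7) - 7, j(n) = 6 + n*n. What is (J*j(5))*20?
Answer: -6820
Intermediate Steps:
j(n) = 6 + n²
J = -11 (J = -4 - 7 = -11)
(J*j(5))*20 = -11*(6 + 5²)*20 = -11*(6 + 25)*20 = -11*31*20 = -341*20 = -6820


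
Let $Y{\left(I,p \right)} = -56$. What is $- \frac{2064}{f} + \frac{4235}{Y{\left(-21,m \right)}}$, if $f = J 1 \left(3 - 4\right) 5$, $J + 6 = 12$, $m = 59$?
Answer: $- \frac{273}{40} \approx -6.825$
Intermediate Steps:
$J = 6$ ($J = -6 + 12 = 6$)
$f = -30$ ($f = 6 \cdot 1 \left(3 - 4\right) 5 = 6 \left(\left(-1\right) 5\right) = 6 \left(-5\right) = -30$)
$- \frac{2064}{f} + \frac{4235}{Y{\left(-21,m \right)}} = - \frac{2064}{-30} + \frac{4235}{-56} = \left(-2064\right) \left(- \frac{1}{30}\right) + 4235 \left(- \frac{1}{56}\right) = \frac{344}{5} - \frac{605}{8} = - \frac{273}{40}$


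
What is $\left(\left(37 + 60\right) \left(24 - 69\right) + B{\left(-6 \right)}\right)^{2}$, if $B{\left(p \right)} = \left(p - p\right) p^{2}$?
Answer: $19053225$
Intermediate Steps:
$B{\left(p \right)} = 0$ ($B{\left(p \right)} = 0 p^{2} = 0$)
$\left(\left(37 + 60\right) \left(24 - 69\right) + B{\left(-6 \right)}\right)^{2} = \left(\left(37 + 60\right) \left(24 - 69\right) + 0\right)^{2} = \left(97 \left(-45\right) + 0\right)^{2} = \left(-4365 + 0\right)^{2} = \left(-4365\right)^{2} = 19053225$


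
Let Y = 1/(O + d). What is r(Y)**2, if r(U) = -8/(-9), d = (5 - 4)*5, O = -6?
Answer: 64/81 ≈ 0.79012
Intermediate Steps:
d = 5 (d = 1*5 = 5)
Y = -1 (Y = 1/(-6 + 5) = 1/(-1) = -1)
r(U) = 8/9 (r(U) = -8*(-1/9) = 8/9)
r(Y)**2 = (8/9)**2 = 64/81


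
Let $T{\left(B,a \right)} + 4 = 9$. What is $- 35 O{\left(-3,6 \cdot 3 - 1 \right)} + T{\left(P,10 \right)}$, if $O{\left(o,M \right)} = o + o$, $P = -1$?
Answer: $215$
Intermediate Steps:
$T{\left(B,a \right)} = 5$ ($T{\left(B,a \right)} = -4 + 9 = 5$)
$O{\left(o,M \right)} = 2 o$
$- 35 O{\left(-3,6 \cdot 3 - 1 \right)} + T{\left(P,10 \right)} = - 35 \cdot 2 \left(-3\right) + 5 = \left(-35\right) \left(-6\right) + 5 = 210 + 5 = 215$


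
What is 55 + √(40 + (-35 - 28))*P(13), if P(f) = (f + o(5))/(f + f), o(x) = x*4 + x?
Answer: 55 + 19*I*√23/13 ≈ 55.0 + 7.0093*I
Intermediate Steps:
o(x) = 5*x (o(x) = 4*x + x = 5*x)
P(f) = (25 + f)/(2*f) (P(f) = (f + 5*5)/(f + f) = (f + 25)/((2*f)) = (25 + f)*(1/(2*f)) = (25 + f)/(2*f))
55 + √(40 + (-35 - 28))*P(13) = 55 + √(40 + (-35 - 28))*((½)*(25 + 13)/13) = 55 + √(40 - 63)*((½)*(1/13)*38) = 55 + √(-23)*(19/13) = 55 + (I*√23)*(19/13) = 55 + 19*I*√23/13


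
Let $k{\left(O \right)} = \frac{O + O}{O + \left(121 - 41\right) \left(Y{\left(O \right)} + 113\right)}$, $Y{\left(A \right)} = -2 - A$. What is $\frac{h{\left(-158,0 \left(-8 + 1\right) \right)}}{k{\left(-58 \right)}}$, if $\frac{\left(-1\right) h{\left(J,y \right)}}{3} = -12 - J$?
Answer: $\frac{1474089}{29} \approx 50831.0$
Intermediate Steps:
$h{\left(J,y \right)} = 36 + 3 J$ ($h{\left(J,y \right)} = - 3 \left(-12 - J\right) = 36 + 3 J$)
$k{\left(O \right)} = \frac{2 O}{8880 - 79 O}$ ($k{\left(O \right)} = \frac{O + O}{O + \left(121 - 41\right) \left(\left(-2 - O\right) + 113\right)} = \frac{2 O}{O + 80 \left(111 - O\right)} = \frac{2 O}{O - \left(-8880 + 80 O\right)} = \frac{2 O}{8880 - 79 O}$)
$\frac{h{\left(-158,0 \left(-8 + 1\right) \right)}}{k{\left(-58 \right)}} = \frac{36 + 3 \left(-158\right)}{2 \left(-58\right) \frac{1}{8880 - -4582}} = \frac{36 - 474}{2 \left(-58\right) \frac{1}{8880 + 4582}} = - \frac{438}{2 \left(-58\right) \frac{1}{13462}} = - \frac{438}{- \frac{58}{6731}} = \left(-438\right) \left(- \frac{6731}{58}\right) = \frac{1474089}{29}$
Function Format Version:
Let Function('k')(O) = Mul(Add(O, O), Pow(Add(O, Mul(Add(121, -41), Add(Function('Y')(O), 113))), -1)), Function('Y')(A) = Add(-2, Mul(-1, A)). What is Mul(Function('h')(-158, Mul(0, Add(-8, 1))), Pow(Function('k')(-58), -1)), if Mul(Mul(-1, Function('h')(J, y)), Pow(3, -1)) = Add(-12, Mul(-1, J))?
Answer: Rational(1474089, 29) ≈ 50831.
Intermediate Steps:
Function('h')(J, y) = Add(36, Mul(3, J)) (Function('h')(J, y) = Mul(-3, Add(-12, Mul(-1, J))) = Add(36, Mul(3, J)))
Function('k')(O) = Mul(2, O, Pow(Add(8880, Mul(-79, O)), -1)) (Function('k')(O) = Mul(Add(O, O), Pow(Add(O, Mul(Add(121, -41), Add(Add(-2, Mul(-1, O)), 113))), -1)) = Mul(Mul(2, O), Pow(Add(O, Mul(80, Add(111, Mul(-1, O)))), -1)) = Mul(Mul(2, O), Pow(Add(O, Add(8880, Mul(-80, O))), -1)) = Mul(Mul(2, O), Pow(Add(8880, Mul(-79, O)), -1)) = Mul(2, O, Pow(Add(8880, Mul(-79, O)), -1)))
Mul(Function('h')(-158, Mul(0, Add(-8, 1))), Pow(Function('k')(-58), -1)) = Mul(Add(36, Mul(3, -158)), Pow(Mul(2, -58, Pow(Add(8880, Mul(-79, -58)), -1)), -1)) = Mul(Add(36, -474), Pow(Mul(2, -58, Pow(Add(8880, 4582), -1)), -1)) = Mul(-438, Pow(Mul(2, -58, Pow(13462, -1)), -1)) = Mul(-438, Pow(Mul(2, -58, Rational(1, 13462)), -1)) = Mul(-438, Pow(Rational(-58, 6731), -1)) = Mul(-438, Rational(-6731, 58)) = Rational(1474089, 29)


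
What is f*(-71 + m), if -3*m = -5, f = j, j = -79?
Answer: 16432/3 ≈ 5477.3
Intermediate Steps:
f = -79
m = 5/3 (m = -⅓*(-5) = 5/3 ≈ 1.6667)
f*(-71 + m) = -79*(-71 + 5/3) = -79*(-208/3) = 16432/3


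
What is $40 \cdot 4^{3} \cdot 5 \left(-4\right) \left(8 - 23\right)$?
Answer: $768000$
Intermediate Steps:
$40 \cdot 4^{3} \cdot 5 \left(-4\right) \left(8 - 23\right) = 40 \cdot 64 \cdot 5 \left(-4\right) \left(8 - 23\right) = 40 \cdot 320 \left(-4\right) \left(-15\right) = 40 \left(-1280\right) \left(-15\right) = \left(-51200\right) \left(-15\right) = 768000$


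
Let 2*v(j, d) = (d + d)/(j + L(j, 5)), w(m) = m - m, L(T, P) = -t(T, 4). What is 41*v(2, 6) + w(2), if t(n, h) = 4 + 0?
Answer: -123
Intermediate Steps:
t(n, h) = 4
L(T, P) = -4 (L(T, P) = -1*4 = -4)
w(m) = 0
v(j, d) = d/(-4 + j) (v(j, d) = ((d + d)/(j - 4))/2 = ((2*d)/(-4 + j))/2 = (2*d/(-4 + j))/2 = d/(-4 + j))
41*v(2, 6) + w(2) = 41*(6/(-4 + 2)) + 0 = 41*(6/(-2)) + 0 = 41*(6*(-½)) + 0 = 41*(-3) + 0 = -123 + 0 = -123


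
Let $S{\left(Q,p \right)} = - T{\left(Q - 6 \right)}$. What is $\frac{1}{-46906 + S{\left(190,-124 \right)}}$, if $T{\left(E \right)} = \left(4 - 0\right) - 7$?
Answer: $- \frac{1}{46903} \approx -2.1321 \cdot 10^{-5}$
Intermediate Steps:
$T{\left(E \right)} = -3$ ($T{\left(E \right)} = \left(4 + 0\right) - 7 = 4 - 7 = -3$)
$S{\left(Q,p \right)} = 3$ ($S{\left(Q,p \right)} = \left(-1\right) \left(-3\right) = 3$)
$\frac{1}{-46906 + S{\left(190,-124 \right)}} = \frac{1}{-46906 + 3} = \frac{1}{-46903} = - \frac{1}{46903}$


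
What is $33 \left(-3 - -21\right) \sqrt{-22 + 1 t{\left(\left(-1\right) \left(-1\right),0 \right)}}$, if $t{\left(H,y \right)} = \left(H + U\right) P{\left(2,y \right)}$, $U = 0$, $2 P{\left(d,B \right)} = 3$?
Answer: $297 i \sqrt{82} \approx 2689.4 i$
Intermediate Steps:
$P{\left(d,B \right)} = \frac{3}{2}$ ($P{\left(d,B \right)} = \frac{1}{2} \cdot 3 = \frac{3}{2}$)
$t{\left(H,y \right)} = \frac{3 H}{2}$ ($t{\left(H,y \right)} = \left(H + 0\right) \frac{3}{2} = H \frac{3}{2} = \frac{3 H}{2}$)
$33 \left(-3 - -21\right) \sqrt{-22 + 1 t{\left(\left(-1\right) \left(-1\right),0 \right)}} = 33 \left(-3 - -21\right) \sqrt{-22 + 1 \frac{3 \left(\left(-1\right) \left(-1\right)\right)}{2}} = 33 \left(-3 + 21\right) \sqrt{-22 + 1 \cdot \frac{3}{2} \cdot 1} = 33 \cdot 18 \sqrt{-22 + 1 \cdot \frac{3}{2}} = 594 \sqrt{-22 + \frac{3}{2}} = 594 \sqrt{- \frac{41}{2}} = 594 \frac{i \sqrt{82}}{2} = 297 i \sqrt{82}$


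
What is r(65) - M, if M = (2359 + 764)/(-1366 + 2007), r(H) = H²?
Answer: 2705102/641 ≈ 4220.1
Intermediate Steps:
M = 3123/641 ≈ 4.8721
r(65) - M = 65² - 1*3123/641 = 4225 - 3123/641 = 2705102/641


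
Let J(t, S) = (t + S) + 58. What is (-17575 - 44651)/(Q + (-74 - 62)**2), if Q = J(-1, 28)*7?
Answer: -62226/19091 ≈ -3.2594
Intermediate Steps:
J(t, S) = 58 + S + t (J(t, S) = (S + t) + 58 = 58 + S + t)
Q = 595 (Q = (58 + 28 - 1)*7 = 85*7 = 595)
(-17575 - 44651)/(Q + (-74 - 62)**2) = (-17575 - 44651)/(595 + (-74 - 62)**2) = -62226/(595 + (-136)**2) = -62226/(595 + 18496) = -62226/19091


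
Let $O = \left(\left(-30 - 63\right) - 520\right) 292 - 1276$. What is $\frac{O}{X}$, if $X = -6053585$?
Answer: $\frac{180272}{6053585} \approx 0.029779$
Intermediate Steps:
$O = -180272$ ($O = \left(\left(-30 - 63\right) - 520\right) 292 - 1276 = \left(-93 - 520\right) 292 - 1276 = \left(-613\right) 292 - 1276 = -178996 - 1276 = -180272$)
$\frac{O}{X} = - \frac{180272}{-6053585} = \left(-180272\right) \left(- \frac{1}{6053585}\right) = \frac{180272}{6053585}$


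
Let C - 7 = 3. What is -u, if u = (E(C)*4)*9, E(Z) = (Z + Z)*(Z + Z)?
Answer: -14400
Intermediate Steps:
C = 10 (C = 7 + 3 = 10)
E(Z) = 4*Z² (E(Z) = (2*Z)*(2*Z) = 4*Z²)
u = 14400 (u = ((4*10²)*4)*9 = ((4*100)*4)*9 = (400*4)*9 = 1600*9 = 14400)
-u = -1*14400 = -14400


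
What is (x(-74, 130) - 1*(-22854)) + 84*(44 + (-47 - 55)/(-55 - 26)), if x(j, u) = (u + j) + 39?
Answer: 240757/9 ≈ 26751.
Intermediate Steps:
x(j, u) = 39 + j + u (x(j, u) = (j + u) + 39 = 39 + j + u)
(x(-74, 130) - 1*(-22854)) + 84*(44 + (-47 - 55)/(-55 - 26)) = ((39 - 74 + 130) - 1*(-22854)) + 84*(44 + (-47 - 55)/(-55 - 26)) = (95 + 22854) + 84*(44 - 102/(-81)) = 22949 + 84*(44 - 102*(-1/81)) = 22949 + 84*(44 + 34/27) = 22949 + 84*(1222/27) = 22949 + 34216/9 = 240757/9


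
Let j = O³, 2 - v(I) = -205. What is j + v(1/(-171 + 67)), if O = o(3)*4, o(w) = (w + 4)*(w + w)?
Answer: 4741839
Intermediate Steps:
v(I) = 207 (v(I) = 2 - 1*(-205) = 2 + 205 = 207)
o(w) = 2*w*(4 + w) (o(w) = (4 + w)*(2*w) = 2*w*(4 + w))
O = 168 (O = (2*3*(4 + 3))*4 = (2*3*7)*4 = 42*4 = 168)
j = 4741632 (j = 168³ = 4741632)
j + v(1/(-171 + 67)) = 4741632 + 207 = 4741839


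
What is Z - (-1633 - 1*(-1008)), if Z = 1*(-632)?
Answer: -7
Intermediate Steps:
Z = -632
Z - (-1633 - 1*(-1008)) = -632 - (-1633 - 1*(-1008)) = -632 - (-1633 + 1008) = -632 - 1*(-625) = -632 + 625 = -7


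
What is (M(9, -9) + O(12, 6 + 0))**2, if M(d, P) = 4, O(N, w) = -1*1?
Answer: 9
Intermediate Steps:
O(N, w) = -1
(M(9, -9) + O(12, 6 + 0))**2 = (4 - 1)**2 = 3**2 = 9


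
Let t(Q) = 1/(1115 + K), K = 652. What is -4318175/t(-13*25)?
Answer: -7630215225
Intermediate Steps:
t(Q) = 1/1767 (t(Q) = 1/(1115 + 652) = 1/1767)
-4318175/t(-13*25) = -4318175/1/1767 = -4318175*1767 = -7630215225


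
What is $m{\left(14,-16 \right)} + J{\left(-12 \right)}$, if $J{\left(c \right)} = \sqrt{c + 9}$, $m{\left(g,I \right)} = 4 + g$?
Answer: $18 + i \sqrt{3} \approx 18.0 + 1.732 i$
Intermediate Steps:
$J{\left(c \right)} = \sqrt{9 + c}$
$m{\left(14,-16 \right)} + J{\left(-12 \right)} = \left(4 + 14\right) + \sqrt{9 - 12} = 18 + \sqrt{-3} = 18 + i \sqrt{3}$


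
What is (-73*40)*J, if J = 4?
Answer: -11680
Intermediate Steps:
(-73*40)*J = -73*40*4 = -2920*4 = -11680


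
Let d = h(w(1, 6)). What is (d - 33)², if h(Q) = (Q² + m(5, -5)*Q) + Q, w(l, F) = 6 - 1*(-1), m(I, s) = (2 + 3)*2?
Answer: 8649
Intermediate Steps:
m(I, s) = 10 (m(I, s) = 5*2 = 10)
w(l, F) = 7 (w(l, F) = 6 + 1 = 7)
h(Q) = Q² + 11*Q (h(Q) = (Q² + 10*Q) + Q = Q² + 11*Q)
d = 126 (d = 7*(11 + 7) = 7*18 = 126)
(d - 33)² = (126 - 33)² = 93² = 8649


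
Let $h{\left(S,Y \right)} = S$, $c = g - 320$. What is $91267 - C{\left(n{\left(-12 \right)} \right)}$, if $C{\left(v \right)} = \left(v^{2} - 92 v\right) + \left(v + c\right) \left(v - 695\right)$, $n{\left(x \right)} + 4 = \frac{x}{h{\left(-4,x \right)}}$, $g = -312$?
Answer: $-349394$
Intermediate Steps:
$c = -632$ ($c = -312 - 320 = -632$)
$n{\left(x \right)} = -4 - \frac{x}{4}$ ($n{\left(x \right)} = -4 + \frac{x}{-4} = -4 + x \left(- \frac{1}{4}\right) = -4 - \frac{x}{4}$)
$C{\left(v \right)} = v^{2} - 92 v + \left(-695 + v\right) \left(-632 + v\right)$ ($C{\left(v \right)} = \left(v^{2} - 92 v\right) + \left(v - 632\right) \left(v - 695\right) = \left(v^{2} - 92 v\right) + \left(-632 + v\right) \left(-695 + v\right) = \left(v^{2} - 92 v\right) + \left(-695 + v\right) \left(-632 + v\right) = v^{2} - 92 v + \left(-695 + v\right) \left(-632 + v\right)$)
$91267 - C{\left(n{\left(-12 \right)} \right)} = 91267 - \left(439240 - 1419 \left(-4 - -3\right) + 2 \left(-4 - -3\right)^{2}\right) = 91267 - \left(439240 - 1419 \left(-4 + 3\right) + 2 \left(-4 + 3\right)^{2}\right) = 91267 - \left(439240 - -1419 + 2 \left(-1\right)^{2}\right) = 91267 - \left(439240 + 1419 + 2 \cdot 1\right) = 91267 - \left(439240 + 1419 + 2\right) = 91267 - 440661 = -349394$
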